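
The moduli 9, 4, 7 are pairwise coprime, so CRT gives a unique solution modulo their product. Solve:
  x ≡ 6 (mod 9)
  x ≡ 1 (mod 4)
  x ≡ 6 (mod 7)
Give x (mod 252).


Moduli 9, 4, 7 are pairwise coprime; by CRT there is a unique solution modulo M = 9 · 4 · 7 = 252.
Solve pairwise, accumulating the modulus:
  Start with x ≡ 6 (mod 9).
  Combine with x ≡ 1 (mod 4): since gcd(9, 4) = 1, we get a unique residue mod 36.
    Write x = 6 + 9·t and substitute into x ≡ 1 (mod 4): 9·t ≡ 1 − 6 = -5 (mod 4).
    Reduce coefficients mod 4: 1·t ≡ 3 (mod 4).
    So t ≡ 3 (mod 4).
    Then x = 6 + 9·3 = 33, valid modulo lcm(9, 4) = 36: x ≡ 33 (mod 36).
  Combine with x ≡ 6 (mod 7): since gcd(36, 7) = 1, we get a unique residue mod 252.
    Write x = 33 + 36·t and substitute into x ≡ 6 (mod 7): 36·t ≡ 6 − 33 = -27 (mod 7).
    Reduce coefficients mod 7: 1·t ≡ 1 (mod 7).
    So t ≡ 1 (mod 7).
    Then x = 33 + 36·1 = 69, valid modulo lcm(36, 7) = 252: x ≡ 69 (mod 252).
Verify: 69 mod 9 = 6 ✓, 69 mod 4 = 1 ✓, 69 mod 7 = 6 ✓.

x ≡ 69 (mod 252).


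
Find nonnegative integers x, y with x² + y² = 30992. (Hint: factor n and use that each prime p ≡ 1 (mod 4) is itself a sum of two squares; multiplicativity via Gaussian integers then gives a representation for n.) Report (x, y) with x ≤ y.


Step 1: Factor n = 30992 = 2^4 · 13 · 149.
Step 2: Check the mod-4 condition on each prime factor: 2 = 2 (special); 13 ≡ 1 (mod 4), exponent 1; 149 ≡ 1 (mod 4), exponent 1.
All primes ≡ 3 (mod 4) appear to even exponent (or don't appear), so by the two-squares theorem n IS expressible as a sum of two squares.
Step 3: Build a representation. Group n = k² · m with k = 4 and m = 13 · 149 = 1937 (a product of primes ≡ 1 (mod 4)); a representation of m scales to one of n via (k·x)² + (k·y)² = k²(x² + y²). Each prime p ≡ 1 (mod 4) is itself a sum of two squares; find a² by testing p − a² for a perfect square:
  13: 13 − 1² = 12, 13 − 2² = 9 = 3² ⇒ 13 = 2² + 3².
  149: 149 − 1² = 148, 149 − 2² = 145, 149 − 3² = 140, 149 − 4² = 133, 149 − 5² = 124, 149 − 6² = 113, 149 − 7² = 100 = 10² ⇒ 149 = 7² + 10².
  Combine using the Brahmagupta–Fibonacci identity (a² + b²)(c² + d²) = (ac − bd)² + (ad + bc)² = (ac + bd)² + (ad − bc)²:
  13 · 149 = 1937: from (2² + 3²)(7² + 10²), take (2·7 − 3·10, 2·10 + 3·7) = (14 − 30, 20 + 21) = (-16, 41); dropping signs (only squares matter) gives (16, 41); check 16² + 41² = 256 + 1681 = 1937 ✓.
  Scale by k = 4: (4·16, 4·41) = (64, 164).
Step 4: Order so x ≤ y and verify: 64² + 164² = 4096 + 26896 = 30992 = n. ✓

n = 30992 = 64² + 164² (one valid representation with x ≤ y).


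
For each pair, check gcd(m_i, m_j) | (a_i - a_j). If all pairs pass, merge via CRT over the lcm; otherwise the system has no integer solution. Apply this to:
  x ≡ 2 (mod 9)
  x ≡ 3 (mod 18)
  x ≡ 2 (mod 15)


Moduli 9, 18, 15 are not pairwise coprime, so CRT works modulo lcm(m_i) when all pairwise compatibility conditions hold.
Pairwise compatibility: gcd(m_i, m_j) must divide a_i - a_j for every pair.
Merge one congruence at a time:
  Start: x ≡ 2 (mod 9).
  Combine with x ≡ 3 (mod 18): gcd(9, 18) = 9, and 3 - 2 = 1 is NOT divisible by 9.
    ⇒ system is inconsistent (no integer solution).

No solution (the system is inconsistent).


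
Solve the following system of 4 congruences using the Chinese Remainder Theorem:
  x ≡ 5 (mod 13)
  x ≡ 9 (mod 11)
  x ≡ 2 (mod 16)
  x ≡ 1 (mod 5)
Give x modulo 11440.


Product of moduli M = 13 · 11 · 16 · 5 = 11440.
Merge one congruence at a time:
  Start: x ≡ 5 (mod 13).
  Combine with x ≡ 9 (mod 11); new modulus lcm = 143.
    Write x = 5 + 13·t and substitute into x ≡ 9 (mod 11): 13·t ≡ 9 − 5 = 4 (mod 11).
    Reduce coefficients mod 11: 2·t ≡ 4 (mod 11).
    The inverse of 2 mod 11 is 6 (since 2·6 = 12 = 1·11 + 1), so t ≡ 6·4 = 24 ≡ 2 (mod 11).
    Then x = 5 + 13·2 = 31, valid modulo lcm(13, 11) = 143: x ≡ 31 (mod 143).
  Combine with x ≡ 2 (mod 16); new modulus lcm = 2288.
    Write x = 31 + 143·t and substitute into x ≡ 2 (mod 16): 143·t ≡ 2 − 31 = -29 (mod 16).
    Reduce coefficients mod 16: 15·t ≡ 3 (mod 16).
    The inverse of 15 mod 16 is 15 (since 15·15 = 225 = 14·16 + 1), so t ≡ 15·3 = 45 ≡ 13 (mod 16).
    Then x = 31 + 143·13 = 1890, valid modulo lcm(143, 16) = 2288: x ≡ 1890 (mod 2288).
  Combine with x ≡ 1 (mod 5); new modulus lcm = 11440.
    Write x = 1890 + 2288·t and substitute into x ≡ 1 (mod 5): 2288·t ≡ 1 − 1890 = -1889 (mod 5).
    Reduce coefficients mod 5: 3·t ≡ 1 (mod 5).
    The inverse of 3 mod 5 is 2 (since 3·2 = 6 = 1·5 + 1), so t ≡ 2·1 = 2 ≡ 2 (mod 5).
    Then x = 1890 + 2288·2 = 6466, valid modulo lcm(2288, 5) = 11440: x ≡ 6466 (mod 11440).
Verify against each original: 6466 mod 13 = 5, 6466 mod 11 = 9, 6466 mod 16 = 2, 6466 mod 5 = 1.

x ≡ 6466 (mod 11440).


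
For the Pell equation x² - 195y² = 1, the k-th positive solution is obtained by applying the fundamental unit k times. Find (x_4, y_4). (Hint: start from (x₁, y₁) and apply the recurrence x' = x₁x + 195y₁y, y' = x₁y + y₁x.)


Step 1: Find the fundamental solution (x₁, y₁) of x² - 195y² = 1.
  Expand √195 as a continued fraction. a₀ = ⌊√195⌋ = 13; iterate m_{k+1} = d_k·a_k − m_k, d_{k+1} = (195 − m_{k+1}²)/d_k, a_{k+1} = ⌊(a₀ + m_{k+1})/d_{k+1}⌋ (starting m₀ = 0, d₀ = 1), with convergents p_k = a_k·p_{k-1} + p_{k-2}, q_k = a_k·q_{k-1} + q_{k-2} (p₋₁ = 1, q₋₁ = 0):
  k = 0: a₀ = 13; p₀/q₀ = 13/1; p₀² − 195·q₀² = 169 − 195 = -26.
  k = 1: m = 13, d = 26, a = ⌊(13 + 13)/26⌋ = 1; p/q = (1·13 + 1)/(1·1 + 0) = 14/1; p² − 195·q² = 196 − 195 = 1.
  The first convergent with p² − 195·q² = 1 gives the fundamental solution (x₁, y₁) = (14, 1).
Step 2: Apply the recurrence (x_{n+1}, y_{n+1}) = (x₁x_n + 195y₁y_n, x₁y_n + y₁x_n) repeatedly.
  From (x_1, y_1) = (14, 1): x_2 = 14·14 + 195·1·1 = 391; y_2 = 14·1 + 1·14 = 28.
  From (x_2, y_2) = (391, 28): x_3 = 14·391 + 195·1·28 = 10934; y_3 = 14·28 + 1·391 = 783.
  From (x_3, y_3) = (10934, 783): x_4 = 14·10934 + 195·1·783 = 305761; y_4 = 14·783 + 1·10934 = 21896.
Step 3: Verify x_4² - 195·y_4² = 93489789121 - 93489789120 = 1 (should be 1). ✓

(x_1, y_1) = (14, 1); (x_4, y_4) = (305761, 21896).


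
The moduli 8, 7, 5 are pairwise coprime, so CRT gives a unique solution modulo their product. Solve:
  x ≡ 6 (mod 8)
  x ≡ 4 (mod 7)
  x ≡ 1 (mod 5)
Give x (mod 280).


Moduli 8, 7, 5 are pairwise coprime; by CRT there is a unique solution modulo M = 8 · 7 · 5 = 280.
Solve pairwise, accumulating the modulus:
  Start with x ≡ 6 (mod 8).
  Combine with x ≡ 4 (mod 7): since gcd(8, 7) = 1, we get a unique residue mod 56.
    Write x = 6 + 8·t and substitute into x ≡ 4 (mod 7): 8·t ≡ 4 − 6 = -2 (mod 7).
    Reduce coefficients mod 7: 1·t ≡ 5 (mod 7).
    So t ≡ 5 (mod 7).
    Then x = 6 + 8·5 = 46, valid modulo lcm(8, 7) = 56: x ≡ 46 (mod 56).
  Combine with x ≡ 1 (mod 5): since gcd(56, 5) = 1, we get a unique residue mod 280.
    Write x = 46 + 56·t and substitute into x ≡ 1 (mod 5): 56·t ≡ 1 − 46 = -45 (mod 5).
    Reduce coefficients mod 5: 1·t ≡ 0 (mod 5).
    So t ≡ 0 (mod 5).
    Then x = 46 + 56·0 = 46, valid modulo lcm(56, 5) = 280: x ≡ 46 (mod 280).
Verify: 46 mod 8 = 6 ✓, 46 mod 7 = 4 ✓, 46 mod 5 = 1 ✓.

x ≡ 46 (mod 280).


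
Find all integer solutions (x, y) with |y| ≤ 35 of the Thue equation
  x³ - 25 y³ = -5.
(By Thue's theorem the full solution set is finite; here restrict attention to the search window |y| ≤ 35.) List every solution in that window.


The equation is x³ - 25y³ = -5. For fixed y, x³ = 25·y³ − 5, so a solution requires the RHS to be a perfect cube.
Strategy: iterate y from -35 to 35, compute RHS = 25·y³ − 5, and check whether it is a (positive or negative) perfect cube.
Check small values of y:
  y = 0: RHS = -5 is not a perfect cube.
  y = 1: RHS = 20 is not a perfect cube.
  y = -1: RHS = -30 is not a perfect cube.
  y = 2: RHS = 195 is not a perfect cube.
  y = -2: RHS = -205 is not a perfect cube.
  y = 3: RHS = 670 is not a perfect cube.
  y = -3: RHS = -680 is not a perfect cube.
Continuing the search up to |y| = 35 finds no solutions either.
No (x, y) in the scanned range satisfies the equation.

No integer solutions with |y| ≤ 35.


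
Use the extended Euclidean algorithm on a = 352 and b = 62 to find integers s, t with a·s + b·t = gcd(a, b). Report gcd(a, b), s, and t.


Euclidean algorithm on (352, 62) — divide until remainder is 0:
  352 = 5 · 62 + 42
  62 = 1 · 42 + 20
  42 = 2 · 20 + 2
  20 = 10 · 2 + 0
gcd(352, 62) = 2.
Track Bezout coefficients alongside the remainders: start with r₀ = 352 = a·1 + b·0 (s = 1, t = 0) and r₁ = 62 = a·0 + b·1 (s = 0, t = 1); each new remainder r_{k+1} = r_{k-1} − q_k·r_k inherits s_{k+1} = s_{k-1} − q_k·s_k, t_{k+1} = t_{k-1} − q_k·t_k, so r_k = a·s_k + b·t_k at every step:
  q = 5: r = 42, s = 1 − 5·0 = 1, t = 0 − 5·1 = -5  (check: 352·1 + 62·(-5) = 42)
  q = 1: r = 20, s = 0 − 1·1 = -1, t = 1 − 1·(-5) = 6  (check: 352·(-1) + 62·6 = 20)
  q = 2: r = 2, s = 1 − 2·(-1) = 3, t = -5 − 2·6 = -17  (check: 352·3 + 62·(-17) = 2)
The row with r = 2 (the gcd) gives the Bezout coefficients s = 3, t = -17.
Result: 352 · (3) + 62 · (-17) = 2.

gcd(352, 62) = 2; s = 3, t = -17 (check: 352·3 + 62·(-17) = 2).


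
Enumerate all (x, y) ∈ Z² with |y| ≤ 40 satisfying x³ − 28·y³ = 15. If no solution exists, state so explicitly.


The equation is x³ - 28y³ = 15. For fixed y, x³ = 28·y³ + 15, so a solution requires the RHS to be a perfect cube.
Strategy: iterate y from -40 to 40, compute RHS = 28·y³ + 15, and check whether it is a (positive or negative) perfect cube.
Check small values of y:
  y = 0: RHS = 15 is not a perfect cube.
  y = 1: RHS = 43 is not a perfect cube.
  y = -1: RHS = -13 is not a perfect cube.
  y = 2: RHS = 239 is not a perfect cube.
  y = -2: RHS = -209 is not a perfect cube.
  y = 3: RHS = 771 is not a perfect cube.
  y = -3: RHS = -741 is not a perfect cube.
Continuing the search up to |y| = 40 finds no solutions either.
No (x, y) in the scanned range satisfies the equation.

No integer solutions with |y| ≤ 40.


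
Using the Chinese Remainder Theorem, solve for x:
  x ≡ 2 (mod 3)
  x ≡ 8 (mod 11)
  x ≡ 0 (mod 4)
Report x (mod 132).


Moduli 3, 11, 4 are pairwise coprime; by CRT there is a unique solution modulo M = 3 · 11 · 4 = 132.
Solve pairwise, accumulating the modulus:
  Start with x ≡ 2 (mod 3).
  Combine with x ≡ 8 (mod 11): since gcd(3, 11) = 1, we get a unique residue mod 33.
    Write x = 2 + 3·t and substitute into x ≡ 8 (mod 11): 3·t ≡ 8 − 2 = 6 (mod 11).
    The inverse of 3 mod 11 is 4 (since 3·4 = 12 = 1·11 + 1), so t ≡ 4·6 = 24 ≡ 2 (mod 11).
    Then x = 2 + 3·2 = 8, valid modulo lcm(3, 11) = 33: x ≡ 8 (mod 33).
  Combine with x ≡ 0 (mod 4): since gcd(33, 4) = 1, we get a unique residue mod 132.
    Write x = 8 + 33·t and substitute into x ≡ 0 (mod 4): 33·t ≡ 0 − 8 = -8 (mod 4).
    Reduce coefficients mod 4: 1·t ≡ 0 (mod 4).
    So t ≡ 0 (mod 4).
    Then x = 8 + 33·0 = 8, valid modulo lcm(33, 4) = 132: x ≡ 8 (mod 132).
Verify: 8 mod 3 = 2 ✓, 8 mod 11 = 8 ✓, 8 mod 4 = 0 ✓.

x ≡ 8 (mod 132).


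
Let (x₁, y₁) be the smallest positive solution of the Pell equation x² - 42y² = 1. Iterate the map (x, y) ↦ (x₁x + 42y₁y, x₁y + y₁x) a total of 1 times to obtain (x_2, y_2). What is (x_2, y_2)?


Step 1: Find the fundamental solution (x₁, y₁) of x² - 42y² = 1.
  Expand √42 as a continued fraction. a₀ = ⌊√42⌋ = 6; iterate m_{k+1} = d_k·a_k − m_k, d_{k+1} = (42 − m_{k+1}²)/d_k, a_{k+1} = ⌊(a₀ + m_{k+1})/d_{k+1}⌋ (starting m₀ = 0, d₀ = 1), with convergents p_k = a_k·p_{k-1} + p_{k-2}, q_k = a_k·q_{k-1} + q_{k-2} (p₋₁ = 1, q₋₁ = 0):
  k = 0: a₀ = 6; p₀/q₀ = 6/1; p₀² − 42·q₀² = 36 − 42 = -6.
  k = 1: m = 6, d = 6, a = ⌊(6 + 6)/6⌋ = 2; p/q = (2·6 + 1)/(2·1 + 0) = 13/2; p² − 42·q² = 169 − 168 = 1.
  The first convergent with p² − 42·q² = 1 gives the fundamental solution (x₁, y₁) = (13, 2).
Step 2: Apply the recurrence (x_{n+1}, y_{n+1}) = (x₁x_n + 42y₁y_n, x₁y_n + y₁x_n) repeatedly.
  From (x_1, y_1) = (13, 2): x_2 = 13·13 + 42·2·2 = 337; y_2 = 13·2 + 2·13 = 52.
Step 3: Verify x_2² - 42·y_2² = 113569 - 113568 = 1 (should be 1). ✓

(x_1, y_1) = (13, 2); (x_2, y_2) = (337, 52).


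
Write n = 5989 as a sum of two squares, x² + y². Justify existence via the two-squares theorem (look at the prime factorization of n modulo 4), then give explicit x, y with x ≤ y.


Step 1: Factor n = 5989 = 53 · 113.
Step 2: Check the mod-4 condition on each prime factor: 53 ≡ 1 (mod 4), exponent 1; 113 ≡ 1 (mod 4), exponent 1.
All primes ≡ 3 (mod 4) appear to even exponent (or don't appear), so by the two-squares theorem n IS expressible as a sum of two squares.
Step 3: Build a representation. Here n = 53 · 113 is a product of primes ≡ 1 (mod 4). Each prime p ≡ 1 (mod 4) is itself a sum of two squares; find a² by testing p − a² for a perfect square:
  53: 53 − 1² = 52, 53 − 2² = 49 = 7² ⇒ 53 = 2² + 7².
  113: 113 − 1² = 112, 113 − 2² = 109, 113 − 3² = 104, 113 − 4² = 97, 113 − 5² = 88, 113 − 6² = 77, 113 − 7² = 64 = 8² ⇒ 113 = 7² + 8².
  Combine using the Brahmagupta–Fibonacci identity (a² + b²)(c² + d²) = (ac − bd)² + (ad + bc)² = (ac + bd)² + (ad − bc)²:
  53 · 113 = 5989: from (2² + 7²)(7² + 8²), take (2·7 − 7·8, 2·8 + 7·7) = (14 − 56, 16 + 49) = (-42, 65); dropping signs (only squares matter) gives (42, 65); check 42² + 65² = 1764 + 4225 = 5989 ✓.
Step 4: Order so x ≤ y and verify: 42² + 65² = 1764 + 4225 = 5989 = n. ✓

n = 5989 = 42² + 65² (one valid representation with x ≤ y).


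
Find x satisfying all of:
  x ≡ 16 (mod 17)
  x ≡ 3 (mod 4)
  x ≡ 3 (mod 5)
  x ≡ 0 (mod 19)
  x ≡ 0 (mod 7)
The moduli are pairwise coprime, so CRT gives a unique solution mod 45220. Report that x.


Product of moduli M = 17 · 4 · 5 · 19 · 7 = 45220.
Merge one congruence at a time:
  Start: x ≡ 16 (mod 17).
  Combine with x ≡ 3 (mod 4); new modulus lcm = 68.
    Write x = 16 + 17·t and substitute into x ≡ 3 (mod 4): 17·t ≡ 3 − 16 = -13 (mod 4).
    Reduce coefficients mod 4: 1·t ≡ 3 (mod 4).
    So t ≡ 3 (mod 4).
    Then x = 16 + 17·3 = 67, valid modulo lcm(17, 4) = 68: x ≡ 67 (mod 68).
  Combine with x ≡ 3 (mod 5); new modulus lcm = 340.
    Write x = 67 + 68·t and substitute into x ≡ 3 (mod 5): 68·t ≡ 3 − 67 = -64 (mod 5).
    Reduce coefficients mod 5: 3·t ≡ 1 (mod 5).
    The inverse of 3 mod 5 is 2 (since 3·2 = 6 = 1·5 + 1), so t ≡ 2·1 = 2 ≡ 2 (mod 5).
    Then x = 67 + 68·2 = 203, valid modulo lcm(68, 5) = 340: x ≡ 203 (mod 340).
  Combine with x ≡ 0 (mod 19); new modulus lcm = 6460.
    Write x = 203 + 340·t and substitute into x ≡ 0 (mod 19): 340·t ≡ 0 − 203 = -203 (mod 19).
    Reduce coefficients mod 19: 17·t ≡ 6 (mod 19).
    The inverse of 17 mod 19 is 9 (since 17·9 = 153 = 8·19 + 1), so t ≡ 9·6 = 54 ≡ 16 (mod 19).
    Then x = 203 + 340·16 = 5643, valid modulo lcm(340, 19) = 6460: x ≡ 5643 (mod 6460).
  Combine with x ≡ 0 (mod 7); new modulus lcm = 45220.
    Write x = 5643 + 6460·t and substitute into x ≡ 0 (mod 7): 6460·t ≡ 0 − 5643 = -5643 (mod 7).
    Reduce coefficients mod 7: 6·t ≡ 6 (mod 7).
    The inverse of 6 mod 7 is 6 (since 6·6 = 36 = 5·7 + 1), so t ≡ 6·6 = 36 ≡ 1 (mod 7).
    Then x = 5643 + 6460·1 = 12103, valid modulo lcm(6460, 7) = 45220: x ≡ 12103 (mod 45220).
Verify against each original: 12103 mod 17 = 16, 12103 mod 4 = 3, 12103 mod 5 = 3, 12103 mod 19 = 0, 12103 mod 7 = 0.

x ≡ 12103 (mod 45220).


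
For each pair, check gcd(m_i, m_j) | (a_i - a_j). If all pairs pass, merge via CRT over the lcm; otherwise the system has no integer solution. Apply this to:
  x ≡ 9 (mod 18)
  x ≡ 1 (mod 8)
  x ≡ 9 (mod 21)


Moduli 18, 8, 21 are not pairwise coprime, so CRT works modulo lcm(m_i) when all pairwise compatibility conditions hold.
Pairwise compatibility: gcd(m_i, m_j) must divide a_i - a_j for every pair.
Merge one congruence at a time:
  Start: x ≡ 9 (mod 18).
  Combine with x ≡ 1 (mod 8): gcd(18, 8) = 2; 1 - 9 = -8, which IS divisible by 2, so compatible.
    Write x = 9 + 18·t and substitute into x ≡ 1 (mod 8): 18·t ≡ 1 − 9 = -8 (mod 8).
    Divide the congruence (and modulus) by g = 2: 9·t ≡ -4 (mod 4).
    Reduce coefficients mod 4: 1·t ≡ 0 (mod 4).
    So t ≡ 0 (mod 4).
    Then x = 9 + 18·0 = 9, valid modulo lcm(18, 8) = 72: x ≡ 9 (mod 72).
  Combine with x ≡ 9 (mod 21): gcd(72, 21) = 3; 9 - 9 = 0, which IS divisible by 3, so compatible.
    Write x = 9 + 72·t and substitute into x ≡ 9 (mod 21): 72·t ≡ 9 − 9 = 0 (mod 21).
    Divide the congruence (and modulus) by g = 3: 24·t ≡ 0 (mod 7).
    Reduce coefficients mod 7: 3·t ≡ 0 (mod 7).
    The inverse of 3 mod 7 is 5 (since 3·5 = 15 = 2·7 + 1), so t ≡ 5·0 = 0 ≡ 0 (mod 7).
    Then x = 9 + 72·0 = 9, valid modulo lcm(72, 21) = 504: x ≡ 9 (mod 504).
Verify: 9 mod 18 = 9, 9 mod 8 = 1, 9 mod 21 = 9.

x ≡ 9 (mod 504).


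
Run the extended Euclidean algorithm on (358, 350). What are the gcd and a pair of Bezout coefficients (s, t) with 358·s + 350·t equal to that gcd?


Euclidean algorithm on (358, 350) — divide until remainder is 0:
  358 = 1 · 350 + 8
  350 = 43 · 8 + 6
  8 = 1 · 6 + 2
  6 = 3 · 2 + 0
gcd(358, 350) = 2.
Track Bezout coefficients alongside the remainders: start with r₀ = 358 = a·1 + b·0 (s = 1, t = 0) and r₁ = 350 = a·0 + b·1 (s = 0, t = 1); each new remainder r_{k+1} = r_{k-1} − q_k·r_k inherits s_{k+1} = s_{k-1} − q_k·s_k, t_{k+1} = t_{k-1} − q_k·t_k, so r_k = a·s_k + b·t_k at every step:
  q = 1: r = 8, s = 1 − 1·0 = 1, t = 0 − 1·1 = -1  (check: 358·1 + 350·(-1) = 8)
  q = 43: r = 6, s = 0 − 43·1 = -43, t = 1 − 43·(-1) = 44  (check: 358·(-43) + 350·44 = 6)
  q = 1: r = 2, s = 1 − 1·(-43) = 44, t = -1 − 1·44 = -45  (check: 358·44 + 350·(-45) = 2)
The row with r = 2 (the gcd) gives the Bezout coefficients s = 44, t = -45.
Result: 358 · (44) + 350 · (-45) = 2.

gcd(358, 350) = 2; s = 44, t = -45 (check: 358·44 + 350·(-45) = 2).


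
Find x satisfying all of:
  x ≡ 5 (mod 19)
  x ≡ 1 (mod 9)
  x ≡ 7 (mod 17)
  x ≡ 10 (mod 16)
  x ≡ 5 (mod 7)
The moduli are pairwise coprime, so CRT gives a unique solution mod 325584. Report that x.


Product of moduli M = 19 · 9 · 17 · 16 · 7 = 325584.
Merge one congruence at a time:
  Start: x ≡ 5 (mod 19).
  Combine with x ≡ 1 (mod 9); new modulus lcm = 171.
    Write x = 5 + 19·t and substitute into x ≡ 1 (mod 9): 19·t ≡ 1 − 5 = -4 (mod 9).
    Reduce coefficients mod 9: 1·t ≡ 5 (mod 9).
    So t ≡ 5 (mod 9).
    Then x = 5 + 19·5 = 100, valid modulo lcm(19, 9) = 171: x ≡ 100 (mod 171).
  Combine with x ≡ 7 (mod 17); new modulus lcm = 2907.
    Write x = 100 + 171·t and substitute into x ≡ 7 (mod 17): 171·t ≡ 7 − 100 = -93 (mod 17).
    Reduce coefficients mod 17: 1·t ≡ 9 (mod 17).
    So t ≡ 9 (mod 17).
    Then x = 100 + 171·9 = 1639, valid modulo lcm(171, 17) = 2907: x ≡ 1639 (mod 2907).
  Combine with x ≡ 10 (mod 16); new modulus lcm = 46512.
    Write x = 1639 + 2907·t and substitute into x ≡ 10 (mod 16): 2907·t ≡ 10 − 1639 = -1629 (mod 16).
    Reduce coefficients mod 16: 11·t ≡ 3 (mod 16).
    The inverse of 11 mod 16 is 3 (since 11·3 = 33 = 2·16 + 1), so t ≡ 3·3 = 9 ≡ 9 (mod 16).
    Then x = 1639 + 2907·9 = 27802, valid modulo lcm(2907, 16) = 46512: x ≡ 27802 (mod 46512).
  Combine with x ≡ 5 (mod 7); new modulus lcm = 325584.
    Write x = 27802 + 46512·t and substitute into x ≡ 5 (mod 7): 46512·t ≡ 5 − 27802 = -27797 (mod 7).
    Reduce coefficients mod 7: 4·t ≡ 0 (mod 7).
    The inverse of 4 mod 7 is 2 (since 4·2 = 8 = 1·7 + 1), so t ≡ 2·0 = 0 ≡ 0 (mod 7).
    Then x = 27802 + 46512·0 = 27802, valid modulo lcm(46512, 7) = 325584: x ≡ 27802 (mod 325584).
Verify against each original: 27802 mod 19 = 5, 27802 mod 9 = 1, 27802 mod 17 = 7, 27802 mod 16 = 10, 27802 mod 7 = 5.

x ≡ 27802 (mod 325584).


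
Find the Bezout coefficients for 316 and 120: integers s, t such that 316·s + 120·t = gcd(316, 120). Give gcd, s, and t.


Euclidean algorithm on (316, 120) — divide until remainder is 0:
  316 = 2 · 120 + 76
  120 = 1 · 76 + 44
  76 = 1 · 44 + 32
  44 = 1 · 32 + 12
  32 = 2 · 12 + 8
  12 = 1 · 8 + 4
  8 = 2 · 4 + 0
gcd(316, 120) = 4.
Track Bezout coefficients alongside the remainders: start with r₀ = 316 = a·1 + b·0 (s = 1, t = 0) and r₁ = 120 = a·0 + b·1 (s = 0, t = 1); each new remainder r_{k+1} = r_{k-1} − q_k·r_k inherits s_{k+1} = s_{k-1} − q_k·s_k, t_{k+1} = t_{k-1} − q_k·t_k, so r_k = a·s_k + b·t_k at every step:
  q = 2: r = 76, s = 1 − 2·0 = 1, t = 0 − 2·1 = -2  (check: 316·1 + 120·(-2) = 76)
  q = 1: r = 44, s = 0 − 1·1 = -1, t = 1 − 1·(-2) = 3  (check: 316·(-1) + 120·3 = 44)
  q = 1: r = 32, s = 1 − 1·(-1) = 2, t = -2 − 1·3 = -5  (check: 316·2 + 120·(-5) = 32)
  q = 1: r = 12, s = -1 − 1·2 = -3, t = 3 − 1·(-5) = 8  (check: 316·(-3) + 120·8 = 12)
  q = 2: r = 8, s = 2 − 2·(-3) = 8, t = -5 − 2·8 = -21  (check: 316·8 + 120·(-21) = 8)
  q = 1: r = 4, s = -3 − 1·8 = -11, t = 8 − 1·(-21) = 29  (check: 316·(-11) + 120·29 = 4)
The row with r = 4 (the gcd) gives the Bezout coefficients s = -11, t = 29.
Result: 316 · (-11) + 120 · (29) = 4.

gcd(316, 120) = 4; s = -11, t = 29 (check: 316·(-11) + 120·29 = 4).


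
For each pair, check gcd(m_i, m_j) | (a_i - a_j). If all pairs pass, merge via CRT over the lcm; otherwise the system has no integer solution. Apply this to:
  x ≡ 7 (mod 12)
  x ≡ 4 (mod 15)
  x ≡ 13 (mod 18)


Moduli 12, 15, 18 are not pairwise coprime, so CRT works modulo lcm(m_i) when all pairwise compatibility conditions hold.
Pairwise compatibility: gcd(m_i, m_j) must divide a_i - a_j for every pair.
Merge one congruence at a time:
  Start: x ≡ 7 (mod 12).
  Combine with x ≡ 4 (mod 15): gcd(12, 15) = 3; 4 - 7 = -3, which IS divisible by 3, so compatible.
    Write x = 7 + 12·t and substitute into x ≡ 4 (mod 15): 12·t ≡ 4 − 7 = -3 (mod 15).
    Divide the congruence (and modulus) by g = 3: 4·t ≡ -1 (mod 5).
    Reduce coefficients mod 5: 4·t ≡ 4 (mod 5).
    The inverse of 4 mod 5 is 4 (since 4·4 = 16 = 3·5 + 1), so t ≡ 4·4 = 16 ≡ 1 (mod 5).
    Then x = 7 + 12·1 = 19, valid modulo lcm(12, 15) = 60: x ≡ 19 (mod 60).
  Combine with x ≡ 13 (mod 18): gcd(60, 18) = 6; 13 - 19 = -6, which IS divisible by 6, so compatible.
    Write x = 19 + 60·t and substitute into x ≡ 13 (mod 18): 60·t ≡ 13 − 19 = -6 (mod 18).
    Divide the congruence (and modulus) by g = 6: 10·t ≡ -1 (mod 3).
    Reduce coefficients mod 3: 1·t ≡ 2 (mod 3).
    So t ≡ 2 (mod 3).
    Then x = 19 + 60·2 = 139, valid modulo lcm(60, 18) = 180: x ≡ 139 (mod 180).
Verify: 139 mod 12 = 7, 139 mod 15 = 4, 139 mod 18 = 13.

x ≡ 139 (mod 180).


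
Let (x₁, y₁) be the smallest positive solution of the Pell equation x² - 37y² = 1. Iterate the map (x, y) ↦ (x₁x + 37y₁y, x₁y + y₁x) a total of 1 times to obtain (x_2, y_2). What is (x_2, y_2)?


Step 1: Find the fundamental solution (x₁, y₁) of x² - 37y² = 1.
  Expand √37 as a continued fraction. a₀ = ⌊√37⌋ = 6; iterate m_{k+1} = d_k·a_k − m_k, d_{k+1} = (37 − m_{k+1}²)/d_k, a_{k+1} = ⌊(a₀ + m_{k+1})/d_{k+1}⌋ (starting m₀ = 0, d₀ = 1), with convergents p_k = a_k·p_{k-1} + p_{k-2}, q_k = a_k·q_{k-1} + q_{k-2} (p₋₁ = 1, q₋₁ = 0):
  k = 0: a₀ = 6; p₀/q₀ = 6/1; p₀² − 37·q₀² = 36 − 37 = -1.
  k = 1: m = 6, d = 1, a = ⌊(6 + 6)/1⌋ = 12; p/q = (12·6 + 1)/(12·1 + 0) = 73/12; p² − 37·q² = 5329 − 5328 = 1.
  The first convergent with p² − 37·q² = 1 gives the fundamental solution (x₁, y₁) = (73, 12).
Step 2: Apply the recurrence (x_{n+1}, y_{n+1}) = (x₁x_n + 37y₁y_n, x₁y_n + y₁x_n) repeatedly.
  From (x_1, y_1) = (73, 12): x_2 = 73·73 + 37·12·12 = 10657; y_2 = 73·12 + 12·73 = 1752.
Step 3: Verify x_2² - 37·y_2² = 113571649 - 113571648 = 1 (should be 1). ✓

(x_1, y_1) = (73, 12); (x_2, y_2) = (10657, 1752).


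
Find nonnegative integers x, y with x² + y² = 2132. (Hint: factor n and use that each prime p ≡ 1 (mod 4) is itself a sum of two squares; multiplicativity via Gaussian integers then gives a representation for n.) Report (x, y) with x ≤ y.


Step 1: Factor n = 2132 = 2^2 · 13 · 41.
Step 2: Check the mod-4 condition on each prime factor: 2 = 2 (special); 13 ≡ 1 (mod 4), exponent 1; 41 ≡ 1 (mod 4), exponent 1.
All primes ≡ 3 (mod 4) appear to even exponent (or don't appear), so by the two-squares theorem n IS expressible as a sum of two squares.
Step 3: Build a representation. Group n = k² · m with k = 2 and m = 13 · 41 = 533 (a product of primes ≡ 1 (mod 4)); a representation of m scales to one of n via (k·x)² + (k·y)² = k²(x² + y²). Each prime p ≡ 1 (mod 4) is itself a sum of two squares; find a² by testing p − a² for a perfect square:
  13: 13 − 1² = 12, 13 − 2² = 9 = 3² ⇒ 13 = 2² + 3².
  41: 41 − 1² = 40, 41 − 2² = 37, 41 − 3² = 32, 41 − 4² = 25 = 5² ⇒ 41 = 4² + 5².
  Combine using the Brahmagupta–Fibonacci identity (a² + b²)(c² + d²) = (ac − bd)² + (ad + bc)² = (ac + bd)² + (ad − bc)²:
  13 · 41 = 533: from (2² + 3²)(4² + 5²), take (2·4 − 3·5, 2·5 + 3·4) = (8 − 15, 10 + 12) = (-7, 22); dropping signs (only squares matter) gives (7, 22); check 7² + 22² = 49 + 484 = 533 ✓.
  Scale by k = 2: (2·7, 2·22) = (14, 44).
Step 4: Order so x ≤ y and verify: 14² + 44² = 196 + 1936 = 2132 = n. ✓

n = 2132 = 14² + 44² (one valid representation with x ≤ y).


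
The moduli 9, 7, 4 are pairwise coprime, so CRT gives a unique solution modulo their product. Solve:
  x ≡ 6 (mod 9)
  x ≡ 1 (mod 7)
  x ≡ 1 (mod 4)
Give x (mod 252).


Moduli 9, 7, 4 are pairwise coprime; by CRT there is a unique solution modulo M = 9 · 7 · 4 = 252.
Solve pairwise, accumulating the modulus:
  Start with x ≡ 6 (mod 9).
  Combine with x ≡ 1 (mod 7): since gcd(9, 7) = 1, we get a unique residue mod 63.
    Write x = 6 + 9·t and substitute into x ≡ 1 (mod 7): 9·t ≡ 1 − 6 = -5 (mod 7).
    Reduce coefficients mod 7: 2·t ≡ 2 (mod 7).
    The inverse of 2 mod 7 is 4 (since 2·4 = 8 = 1·7 + 1), so t ≡ 4·2 = 8 ≡ 1 (mod 7).
    Then x = 6 + 9·1 = 15, valid modulo lcm(9, 7) = 63: x ≡ 15 (mod 63).
  Combine with x ≡ 1 (mod 4): since gcd(63, 4) = 1, we get a unique residue mod 252.
    Write x = 15 + 63·t and substitute into x ≡ 1 (mod 4): 63·t ≡ 1 − 15 = -14 (mod 4).
    Reduce coefficients mod 4: 3·t ≡ 2 (mod 4).
    The inverse of 3 mod 4 is 3 (since 3·3 = 9 = 2·4 + 1), so t ≡ 3·2 = 6 ≡ 2 (mod 4).
    Then x = 15 + 63·2 = 141, valid modulo lcm(63, 4) = 252: x ≡ 141 (mod 252).
Verify: 141 mod 9 = 6 ✓, 141 mod 7 = 1 ✓, 141 mod 4 = 1 ✓.

x ≡ 141 (mod 252).


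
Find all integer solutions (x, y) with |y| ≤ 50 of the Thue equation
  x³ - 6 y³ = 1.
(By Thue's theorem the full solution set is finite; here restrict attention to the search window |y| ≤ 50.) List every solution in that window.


The equation is x³ - 6y³ = 1. For fixed y, x³ = 6·y³ + 1, so a solution requires the RHS to be a perfect cube.
Strategy: iterate y from -50 to 50, compute RHS = 6·y³ + 1, and check whether it is a (positive or negative) perfect cube.
Check small values of y:
  y = 0: RHS = 1 = (1)³ ⇒ x = 1 works.
  y = 1: RHS = 7 is not a perfect cube.
  y = -1: RHS = -5 is not a perfect cube.
  y = 2: RHS = 49 is not a perfect cube.
  y = -2: RHS = -47 is not a perfect cube.
  y = 3: RHS = 163 is not a perfect cube.
  y = -3: RHS = -161 is not a perfect cube.
Continuing the search up to |y| = 50 finds no further solutions beyond those listed.
Collected solutions: (1, 0).

Solutions (with |y| ≤ 50): (1, 0).


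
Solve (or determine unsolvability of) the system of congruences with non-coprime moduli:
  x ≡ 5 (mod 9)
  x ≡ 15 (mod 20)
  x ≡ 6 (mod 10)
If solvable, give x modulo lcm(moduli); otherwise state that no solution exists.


Moduli 9, 20, 10 are not pairwise coprime, so CRT works modulo lcm(m_i) when all pairwise compatibility conditions hold.
Pairwise compatibility: gcd(m_i, m_j) must divide a_i - a_j for every pair.
Merge one congruence at a time:
  Start: x ≡ 5 (mod 9).
  Combine with x ≡ 15 (mod 20): gcd(9, 20) = 1; 15 - 5 = 10, which IS divisible by 1, so compatible.
    Write x = 5 + 9·t and substitute into x ≡ 15 (mod 20): 9·t ≡ 15 − 5 = 10 (mod 20).
    The inverse of 9 mod 20 is 9 (since 9·9 = 81 = 4·20 + 1), so t ≡ 9·10 = 90 ≡ 10 (mod 20).
    Then x = 5 + 9·10 = 95, valid modulo lcm(9, 20) = 180: x ≡ 95 (mod 180).
  Combine with x ≡ 6 (mod 10): gcd(180, 10) = 10, and 6 - 95 = -89 is NOT divisible by 10.
    ⇒ system is inconsistent (no integer solution).

No solution (the system is inconsistent).


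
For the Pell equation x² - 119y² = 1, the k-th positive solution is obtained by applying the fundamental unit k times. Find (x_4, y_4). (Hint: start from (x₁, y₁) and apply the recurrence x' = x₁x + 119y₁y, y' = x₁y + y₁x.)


Step 1: Find the fundamental solution (x₁, y₁) of x² - 119y² = 1.
  Expand √119 as a continued fraction. a₀ = ⌊√119⌋ = 10; iterate m_{k+1} = d_k·a_k − m_k, d_{k+1} = (119 − m_{k+1}²)/d_k, a_{k+1} = ⌊(a₀ + m_{k+1})/d_{k+1}⌋ (starting m₀ = 0, d₀ = 1), with convergents p_k = a_k·p_{k-1} + p_{k-2}, q_k = a_k·q_{k-1} + q_{k-2} (p₋₁ = 1, q₋₁ = 0):
  k = 0: a₀ = 10; p₀/q₀ = 10/1; p₀² − 119·q₀² = 100 − 119 = -19.
  k = 1: m = 10, d = 19, a = ⌊(10 + 10)/19⌋ = 1; p/q = (1·10 + 1)/(1·1 + 0) = 11/1; p² − 119·q² = 121 − 119 = 2.
  k = 2: m = 9, d = 2, a = ⌊(10 + 9)/2⌋ = 9; p/q = (9·11 + 10)/(9·1 + 1) = 109/10; p² − 119·q² = 11881 − 11900 = -19.
  k = 3: m = 9, d = 19, a = ⌊(10 + 9)/19⌋ = 1; p/q = (1·109 + 11)/(1·10 + 1) = 120/11; p² − 119·q² = 14400 − 14399 = 1.
  The first convergent with p² − 119·q² = 1 gives the fundamental solution (x₁, y₁) = (120, 11).
Step 2: Apply the recurrence (x_{n+1}, y_{n+1}) = (x₁x_n + 119y₁y_n, x₁y_n + y₁x_n) repeatedly.
  From (x_1, y_1) = (120, 11): x_2 = 120·120 + 119·11·11 = 28799; y_2 = 120·11 + 11·120 = 2640.
  From (x_2, y_2) = (28799, 2640): x_3 = 120·28799 + 119·11·2640 = 6911640; y_3 = 120·2640 + 11·28799 = 633589.
  From (x_3, y_3) = (6911640, 633589): x_4 = 120·6911640 + 119·11·633589 = 1658764801; y_4 = 120·633589 + 11·6911640 = 152058720.
Step 3: Verify x_4² - 119·y_4² = 2751500665036569601 - 2751500665036569600 = 1 (should be 1). ✓

(x_1, y_1) = (120, 11); (x_4, y_4) = (1658764801, 152058720).


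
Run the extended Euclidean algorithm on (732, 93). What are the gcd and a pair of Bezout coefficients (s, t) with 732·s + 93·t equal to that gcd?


Euclidean algorithm on (732, 93) — divide until remainder is 0:
  732 = 7 · 93 + 81
  93 = 1 · 81 + 12
  81 = 6 · 12 + 9
  12 = 1 · 9 + 3
  9 = 3 · 3 + 0
gcd(732, 93) = 3.
Track Bezout coefficients alongside the remainders: start with r₀ = 732 = a·1 + b·0 (s = 1, t = 0) and r₁ = 93 = a·0 + b·1 (s = 0, t = 1); each new remainder r_{k+1} = r_{k-1} − q_k·r_k inherits s_{k+1} = s_{k-1} − q_k·s_k, t_{k+1} = t_{k-1} − q_k·t_k, so r_k = a·s_k + b·t_k at every step:
  q = 7: r = 81, s = 1 − 7·0 = 1, t = 0 − 7·1 = -7  (check: 732·1 + 93·(-7) = 81)
  q = 1: r = 12, s = 0 − 1·1 = -1, t = 1 − 1·(-7) = 8  (check: 732·(-1) + 93·8 = 12)
  q = 6: r = 9, s = 1 − 6·(-1) = 7, t = -7 − 6·8 = -55  (check: 732·7 + 93·(-55) = 9)
  q = 1: r = 3, s = -1 − 1·7 = -8, t = 8 − 1·(-55) = 63  (check: 732·(-8) + 93·63 = 3)
The row with r = 3 (the gcd) gives the Bezout coefficients s = -8, t = 63.
Result: 732 · (-8) + 93 · (63) = 3.

gcd(732, 93) = 3; s = -8, t = 63 (check: 732·(-8) + 93·63 = 3).


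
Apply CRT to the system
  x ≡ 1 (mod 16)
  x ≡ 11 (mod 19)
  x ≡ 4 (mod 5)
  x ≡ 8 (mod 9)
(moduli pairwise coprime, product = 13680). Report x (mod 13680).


Product of moduli M = 16 · 19 · 5 · 9 = 13680.
Merge one congruence at a time:
  Start: x ≡ 1 (mod 16).
  Combine with x ≡ 11 (mod 19); new modulus lcm = 304.
    Write x = 1 + 16·t and substitute into x ≡ 11 (mod 19): 16·t ≡ 11 − 1 = 10 (mod 19).
    The inverse of 16 mod 19 is 6 (since 16·6 = 96 = 5·19 + 1), so t ≡ 6·10 = 60 ≡ 3 (mod 19).
    Then x = 1 + 16·3 = 49, valid modulo lcm(16, 19) = 304: x ≡ 49 (mod 304).
  Combine with x ≡ 4 (mod 5); new modulus lcm = 1520.
    Write x = 49 + 304·t and substitute into x ≡ 4 (mod 5): 304·t ≡ 4 − 49 = -45 (mod 5).
    Reduce coefficients mod 5: 4·t ≡ 0 (mod 5).
    The inverse of 4 mod 5 is 4 (since 4·4 = 16 = 3·5 + 1), so t ≡ 4·0 = 0 ≡ 0 (mod 5).
    Then x = 49 + 304·0 = 49, valid modulo lcm(304, 5) = 1520: x ≡ 49 (mod 1520).
  Combine with x ≡ 8 (mod 9); new modulus lcm = 13680.
    Write x = 49 + 1520·t and substitute into x ≡ 8 (mod 9): 1520·t ≡ 8 − 49 = -41 (mod 9).
    Reduce coefficients mod 9: 8·t ≡ 4 (mod 9).
    The inverse of 8 mod 9 is 8 (since 8·8 = 64 = 7·9 + 1), so t ≡ 8·4 = 32 ≡ 5 (mod 9).
    Then x = 49 + 1520·5 = 7649, valid modulo lcm(1520, 9) = 13680: x ≡ 7649 (mod 13680).
Verify against each original: 7649 mod 16 = 1, 7649 mod 19 = 11, 7649 mod 5 = 4, 7649 mod 9 = 8.

x ≡ 7649 (mod 13680).


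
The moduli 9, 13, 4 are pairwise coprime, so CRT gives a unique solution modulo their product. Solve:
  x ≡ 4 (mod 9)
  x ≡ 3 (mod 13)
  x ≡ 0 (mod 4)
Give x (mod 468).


Moduli 9, 13, 4 are pairwise coprime; by CRT there is a unique solution modulo M = 9 · 13 · 4 = 468.
Solve pairwise, accumulating the modulus:
  Start with x ≡ 4 (mod 9).
  Combine with x ≡ 3 (mod 13): since gcd(9, 13) = 1, we get a unique residue mod 117.
    Write x = 4 + 9·t and substitute into x ≡ 3 (mod 13): 9·t ≡ 3 − 4 = -1 (mod 13).
    Reduce coefficients mod 13: 9·t ≡ 12 (mod 13).
    The inverse of 9 mod 13 is 3 (since 9·3 = 27 = 2·13 + 1), so t ≡ 3·12 = 36 ≡ 10 (mod 13).
    Then x = 4 + 9·10 = 94, valid modulo lcm(9, 13) = 117: x ≡ 94 (mod 117).
  Combine with x ≡ 0 (mod 4): since gcd(117, 4) = 1, we get a unique residue mod 468.
    Write x = 94 + 117·t and substitute into x ≡ 0 (mod 4): 117·t ≡ 0 − 94 = -94 (mod 4).
    Reduce coefficients mod 4: 1·t ≡ 2 (mod 4).
    So t ≡ 2 (mod 4).
    Then x = 94 + 117·2 = 328, valid modulo lcm(117, 4) = 468: x ≡ 328 (mod 468).
Verify: 328 mod 9 = 4 ✓, 328 mod 13 = 3 ✓, 328 mod 4 = 0 ✓.

x ≡ 328 (mod 468).


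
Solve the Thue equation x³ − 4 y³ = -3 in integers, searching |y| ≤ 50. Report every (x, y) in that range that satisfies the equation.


The equation is x³ - 4y³ = -3. For fixed y, x³ = 4·y³ − 3, so a solution requires the RHS to be a perfect cube.
Strategy: iterate y from -50 to 50, compute RHS = 4·y³ − 3, and check whether it is a (positive or negative) perfect cube.
Check small values of y:
  y = 0: RHS = -3 is not a perfect cube.
  y = 1: RHS = 1 = (1)³ ⇒ x = 1 works.
  y = -1: RHS = -7 is not a perfect cube.
  y = 2: RHS = 29 is not a perfect cube.
  y = -2: RHS = -35 is not a perfect cube.
  y = 3: RHS = 105 is not a perfect cube.
  y = -3: RHS = -111 is not a perfect cube.
Continuing the search up to |y| = 50 finds no further solutions beyond those listed.
Collected solutions: (1, 1).

Solutions (with |y| ≤ 50): (1, 1).


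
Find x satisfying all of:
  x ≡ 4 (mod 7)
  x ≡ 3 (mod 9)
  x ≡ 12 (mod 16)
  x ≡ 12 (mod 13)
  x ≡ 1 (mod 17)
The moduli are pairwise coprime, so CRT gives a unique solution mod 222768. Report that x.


Product of moduli M = 7 · 9 · 16 · 13 · 17 = 222768.
Merge one congruence at a time:
  Start: x ≡ 4 (mod 7).
  Combine with x ≡ 3 (mod 9); new modulus lcm = 63.
    Write x = 4 + 7·t and substitute into x ≡ 3 (mod 9): 7·t ≡ 3 − 4 = -1 (mod 9).
    Reduce coefficients mod 9: 7·t ≡ 8 (mod 9).
    The inverse of 7 mod 9 is 4 (since 7·4 = 28 = 3·9 + 1), so t ≡ 4·8 = 32 ≡ 5 (mod 9).
    Then x = 4 + 7·5 = 39, valid modulo lcm(7, 9) = 63: x ≡ 39 (mod 63).
  Combine with x ≡ 12 (mod 16); new modulus lcm = 1008.
    Write x = 39 + 63·t and substitute into x ≡ 12 (mod 16): 63·t ≡ 12 − 39 = -27 (mod 16).
    Reduce coefficients mod 16: 15·t ≡ 5 (mod 16).
    The inverse of 15 mod 16 is 15 (since 15·15 = 225 = 14·16 + 1), so t ≡ 15·5 = 75 ≡ 11 (mod 16).
    Then x = 39 + 63·11 = 732, valid modulo lcm(63, 16) = 1008: x ≡ 732 (mod 1008).
  Combine with x ≡ 12 (mod 13); new modulus lcm = 13104.
    Write x = 732 + 1008·t and substitute into x ≡ 12 (mod 13): 1008·t ≡ 12 − 732 = -720 (mod 13).
    Reduce coefficients mod 13: 7·t ≡ 8 (mod 13).
    The inverse of 7 mod 13 is 2 (since 7·2 = 14 = 1·13 + 1), so t ≡ 2·8 = 16 ≡ 3 (mod 13).
    Then x = 732 + 1008·3 = 3756, valid modulo lcm(1008, 13) = 13104: x ≡ 3756 (mod 13104).
  Combine with x ≡ 1 (mod 17); new modulus lcm = 222768.
    Write x = 3756 + 13104·t and substitute into x ≡ 1 (mod 17): 13104·t ≡ 1 − 3756 = -3755 (mod 17).
    Reduce coefficients mod 17: 14·t ≡ 2 (mod 17).
    The inverse of 14 mod 17 is 11 (since 14·11 = 154 = 9·17 + 1), so t ≡ 11·2 = 22 ≡ 5 (mod 17).
    Then x = 3756 + 13104·5 = 69276, valid modulo lcm(13104, 17) = 222768: x ≡ 69276 (mod 222768).
Verify against each original: 69276 mod 7 = 4, 69276 mod 9 = 3, 69276 mod 16 = 12, 69276 mod 13 = 12, 69276 mod 17 = 1.

x ≡ 69276 (mod 222768).


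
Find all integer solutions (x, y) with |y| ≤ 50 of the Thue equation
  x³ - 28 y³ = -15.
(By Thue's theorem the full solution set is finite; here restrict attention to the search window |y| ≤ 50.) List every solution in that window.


The equation is x³ - 28y³ = -15. For fixed y, x³ = 28·y³ − 15, so a solution requires the RHS to be a perfect cube.
Strategy: iterate y from -50 to 50, compute RHS = 28·y³ − 15, and check whether it is a (positive or negative) perfect cube.
Check small values of y:
  y = 0: RHS = -15 is not a perfect cube.
  y = 1: RHS = 13 is not a perfect cube.
  y = -1: RHS = -43 is not a perfect cube.
  y = 2: RHS = 209 is not a perfect cube.
  y = -2: RHS = -239 is not a perfect cube.
  y = 3: RHS = 741 is not a perfect cube.
  y = -3: RHS = -771 is not a perfect cube.
Continuing the search up to |y| = 50 finds no solutions either.
No (x, y) in the scanned range satisfies the equation.

No integer solutions with |y| ≤ 50.


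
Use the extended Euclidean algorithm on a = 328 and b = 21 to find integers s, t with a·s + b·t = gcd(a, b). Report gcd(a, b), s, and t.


Euclidean algorithm on (328, 21) — divide until remainder is 0:
  328 = 15 · 21 + 13
  21 = 1 · 13 + 8
  13 = 1 · 8 + 5
  8 = 1 · 5 + 3
  5 = 1 · 3 + 2
  3 = 1 · 2 + 1
  2 = 2 · 1 + 0
gcd(328, 21) = 1.
Track Bezout coefficients alongside the remainders: start with r₀ = 328 = a·1 + b·0 (s = 1, t = 0) and r₁ = 21 = a·0 + b·1 (s = 0, t = 1); each new remainder r_{k+1} = r_{k-1} − q_k·r_k inherits s_{k+1} = s_{k-1} − q_k·s_k, t_{k+1} = t_{k-1} − q_k·t_k, so r_k = a·s_k + b·t_k at every step:
  q = 15: r = 13, s = 1 − 15·0 = 1, t = 0 − 15·1 = -15  (check: 328·1 + 21·(-15) = 13)
  q = 1: r = 8, s = 0 − 1·1 = -1, t = 1 − 1·(-15) = 16  (check: 328·(-1) + 21·16 = 8)
  q = 1: r = 5, s = 1 − 1·(-1) = 2, t = -15 − 1·16 = -31  (check: 328·2 + 21·(-31) = 5)
  q = 1: r = 3, s = -1 − 1·2 = -3, t = 16 − 1·(-31) = 47  (check: 328·(-3) + 21·47 = 3)
  q = 1: r = 2, s = 2 − 1·(-3) = 5, t = -31 − 1·47 = -78  (check: 328·5 + 21·(-78) = 2)
  q = 1: r = 1, s = -3 − 1·5 = -8, t = 47 − 1·(-78) = 125  (check: 328·(-8) + 21·125 = 1)
The row with r = 1 (the gcd) gives the Bezout coefficients s = -8, t = 125.
Result: 328 · (-8) + 21 · (125) = 1.

gcd(328, 21) = 1; s = -8, t = 125 (check: 328·(-8) + 21·125 = 1).
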